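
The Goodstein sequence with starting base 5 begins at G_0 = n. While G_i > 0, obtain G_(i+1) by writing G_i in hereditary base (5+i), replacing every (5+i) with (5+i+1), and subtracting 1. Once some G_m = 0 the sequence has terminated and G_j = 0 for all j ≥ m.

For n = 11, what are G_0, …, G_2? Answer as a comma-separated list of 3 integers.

11 —HB5→ 2·5 + 1 —bump→ 2·6 + 1 = 13 —(−1)→ 12
12 —HB6→ 2·6 —bump→ 2·7 = 14 —(−1)→ 13

11, 12, 13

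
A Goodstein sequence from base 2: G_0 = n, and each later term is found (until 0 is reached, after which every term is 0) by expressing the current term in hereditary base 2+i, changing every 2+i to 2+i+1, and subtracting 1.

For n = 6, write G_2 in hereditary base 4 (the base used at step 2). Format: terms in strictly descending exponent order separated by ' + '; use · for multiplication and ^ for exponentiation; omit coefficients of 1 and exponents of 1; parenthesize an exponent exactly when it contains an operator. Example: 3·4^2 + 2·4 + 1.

4^4 + 1

[0] 6 ≡ 2^2 + 2 (base 2). Lift 3: 30. −1: 29.
[1] 29 ≡ 3^3 + 2 (base 3). Lift 4: 258. −1: 257.
[2] 257 ≡ 4^4 + 1 (base 4). Lift 5: 3126. −1: 3125.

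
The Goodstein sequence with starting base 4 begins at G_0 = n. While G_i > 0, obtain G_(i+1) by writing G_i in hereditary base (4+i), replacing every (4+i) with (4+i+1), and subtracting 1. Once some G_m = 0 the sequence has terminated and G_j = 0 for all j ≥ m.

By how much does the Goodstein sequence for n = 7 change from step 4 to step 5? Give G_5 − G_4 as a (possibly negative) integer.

-1

i=0: 7 = 4 + 3 (b=4); 4→5: 5 + 3 = 8; 8−1 = 7
i=1: 7 = 5 + 2 (b=5); 5→6: 6 + 2 = 8; 8−1 = 7
i=2: 7 = 6 + 1 (b=6); 6→7: 7 + 1 = 8; 8−1 = 7
i=3: 7 = 7 (b=7); 7→8: 8 = 8; 8−1 = 7
i=4: 7 = 7 (b=8); 8→9: 7 = 7; 7−1 = 6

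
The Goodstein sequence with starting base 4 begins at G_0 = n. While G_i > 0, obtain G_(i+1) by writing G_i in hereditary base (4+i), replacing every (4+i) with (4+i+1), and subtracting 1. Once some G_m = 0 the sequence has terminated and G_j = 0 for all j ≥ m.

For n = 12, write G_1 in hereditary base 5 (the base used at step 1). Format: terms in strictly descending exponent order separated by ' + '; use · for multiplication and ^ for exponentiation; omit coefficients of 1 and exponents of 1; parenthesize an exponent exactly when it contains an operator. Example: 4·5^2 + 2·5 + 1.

2·5 + 4

G_0 = 12. HB_4(12) = 3·4. Bump = 15. G_1 = 14.
G_1 = 14. HB_5(14) = 2·5 + 4. Bump = 16. G_2 = 15.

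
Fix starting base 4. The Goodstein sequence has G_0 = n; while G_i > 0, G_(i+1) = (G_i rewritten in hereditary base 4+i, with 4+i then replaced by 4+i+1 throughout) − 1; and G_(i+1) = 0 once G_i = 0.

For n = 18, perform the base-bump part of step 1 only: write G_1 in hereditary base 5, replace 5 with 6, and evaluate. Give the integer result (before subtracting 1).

37

[0] 18 ≡ 4^2 + 2 (base 4). Lift 5: 27. −1: 26.
[1] 26 ≡ 5^2 + 1 (base 5). Lift 6: 37. −1: 36.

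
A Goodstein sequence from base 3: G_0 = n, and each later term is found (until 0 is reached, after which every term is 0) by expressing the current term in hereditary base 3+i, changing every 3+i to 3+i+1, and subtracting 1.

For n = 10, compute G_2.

24

10 —HB3→ 3^2 + 1 —bump→ 4^2 + 1 = 17 —(−1)→ 16
16 —HB4→ 4^2 —bump→ 5^2 = 25 —(−1)→ 24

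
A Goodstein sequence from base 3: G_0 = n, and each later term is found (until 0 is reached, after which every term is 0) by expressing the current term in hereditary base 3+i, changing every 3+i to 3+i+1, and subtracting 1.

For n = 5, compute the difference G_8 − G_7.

[0] 5 ≡ 3 + 2 (base 3). Lift 4: 6. −1: 5.
[1] 5 ≡ 4 + 1 (base 4). Lift 5: 6. −1: 5.
[2] 5 ≡ 5 (base 5). Lift 6: 6. −1: 5.
[3] 5 ≡ 5 (base 6). Lift 7: 5. −1: 4.
[4] 4 ≡ 4 (base 7). Lift 8: 4. −1: 3.
[5] 3 ≡ 3 (base 8). Lift 9: 3. −1: 2.
[6] 2 ≡ 2 (base 9). Lift 10: 2. −1: 1.
[7] 1 ≡ 1 (base 10). Lift 11: 1. −1: 0.

-1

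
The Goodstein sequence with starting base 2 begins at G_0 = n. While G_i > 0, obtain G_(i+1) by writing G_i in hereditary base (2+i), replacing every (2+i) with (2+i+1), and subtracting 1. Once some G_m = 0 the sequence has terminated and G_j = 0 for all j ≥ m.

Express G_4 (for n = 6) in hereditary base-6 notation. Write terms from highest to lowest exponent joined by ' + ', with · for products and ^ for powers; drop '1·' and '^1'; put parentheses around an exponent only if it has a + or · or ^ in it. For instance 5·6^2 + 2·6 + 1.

5·6^5 + 5·6^4 + 5·6^3 + 5·6^2 + 5·6 + 5

G_0=6  [base 2] 2^2 + 2  →[2↦3]→  3^3 + 3 = 30  −1 ⇒ G_1=29
G_1=29  [base 3] 3^3 + 2  →[3↦4]→  4^4 + 2 = 258  −1 ⇒ G_2=257
G_2=257  [base 4] 4^4 + 1  →[4↦5]→  5^5 + 1 = 3126  −1 ⇒ G_3=3125
G_3=3125  [base 5] 5^5  →[5↦6]→  6^6 = 46656  −1 ⇒ G_4=46655
G_4=46655  [base 6] 5·6^5 + 5·6^4 + 5·6^3 + 5·6^2 + 5·6 + 5  →[6↦7]→  5·7^5 + 5·7^4 + 5·7^3 + 5·7^2 + 5·7 + 5 = 98040  −1 ⇒ G_5=98039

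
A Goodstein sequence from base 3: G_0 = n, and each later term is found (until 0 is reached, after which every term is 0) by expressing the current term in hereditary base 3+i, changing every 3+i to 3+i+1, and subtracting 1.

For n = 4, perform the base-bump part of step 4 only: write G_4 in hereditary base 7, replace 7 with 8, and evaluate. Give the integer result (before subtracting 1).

2

4 —HB3→ 3 + 1 —bump→ 4 + 1 = 5 —(−1)→ 4
4 —HB4→ 4 —bump→ 5 = 5 —(−1)→ 4
4 —HB5→ 4 —bump→ 4 = 4 —(−1)→ 3
3 —HB6→ 3 —bump→ 3 = 3 —(−1)→ 2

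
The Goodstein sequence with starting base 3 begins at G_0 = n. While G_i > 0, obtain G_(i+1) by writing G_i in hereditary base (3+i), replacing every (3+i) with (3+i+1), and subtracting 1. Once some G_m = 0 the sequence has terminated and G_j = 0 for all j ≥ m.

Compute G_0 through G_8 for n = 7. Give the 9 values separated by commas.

7, 8, 9, 9, 9, 9, 9, 9, 8

(0) 7|_3 = 2·3 + 1 ↦ 2·4 + 1|_4 = 9 ⇒ 8
(1) 8|_4 = 2·4 ↦ 2·5|_5 = 10 ⇒ 9
(2) 9|_5 = 5 + 4 ↦ 6 + 4|_6 = 10 ⇒ 9
(3) 9|_6 = 6 + 3 ↦ 7 + 3|_7 = 10 ⇒ 9
(4) 9|_7 = 7 + 2 ↦ 8 + 2|_8 = 10 ⇒ 9
(5) 9|_8 = 8 + 1 ↦ 9 + 1|_9 = 10 ⇒ 9
(6) 9|_9 = 9 ↦ 10|_10 = 10 ⇒ 9
(7) 9|_10 = 9 ↦ 9|_11 = 9 ⇒ 8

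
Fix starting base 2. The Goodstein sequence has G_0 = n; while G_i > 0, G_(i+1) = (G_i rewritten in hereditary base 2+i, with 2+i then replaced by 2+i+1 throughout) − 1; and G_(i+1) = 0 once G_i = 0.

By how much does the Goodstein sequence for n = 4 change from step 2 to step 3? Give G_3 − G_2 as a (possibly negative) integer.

19

i=0: 4 = 2^2 (b=2); 2→3: 3^3 = 27; 27−1 = 26
i=1: 26 = 2·3^2 + 2·3 + 2 (b=3); 3→4: 2·4^2 + 2·4 + 2 = 42; 42−1 = 41
i=2: 41 = 2·4^2 + 2·4 + 1 (b=4); 4→5: 2·5^2 + 2·5 + 1 = 61; 61−1 = 60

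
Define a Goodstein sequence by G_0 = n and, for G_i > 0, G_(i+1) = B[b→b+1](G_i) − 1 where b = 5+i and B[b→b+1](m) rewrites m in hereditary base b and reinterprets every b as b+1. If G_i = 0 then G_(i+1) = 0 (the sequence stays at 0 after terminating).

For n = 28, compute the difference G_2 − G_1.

base 5: 28 = 5^2 + 3; at 6: 6^2 + 3 = 39; next = 38
base 6: 38 = 6^2 + 2; at 7: 7^2 + 2 = 51; next = 50

12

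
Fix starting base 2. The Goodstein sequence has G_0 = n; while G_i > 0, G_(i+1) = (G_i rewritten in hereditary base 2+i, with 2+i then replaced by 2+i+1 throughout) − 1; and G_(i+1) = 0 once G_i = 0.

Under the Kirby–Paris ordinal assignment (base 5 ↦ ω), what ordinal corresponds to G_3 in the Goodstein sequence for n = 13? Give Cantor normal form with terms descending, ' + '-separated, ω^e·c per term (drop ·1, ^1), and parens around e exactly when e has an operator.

ω^(ω + 1) + ω^3·3 + ω^2·3 + ω·3 + 2

G_0=13  [base 2] 2^(2 + 1) + 2^2 + 1  →[2↦3]→  3^(3 + 1) + 3^3 + 1 = 109  −1 ⇒ G_1=108
G_1=108  [base 3] 3^(3 + 1) + 3^3  →[3↦4]→  4^(4 + 1) + 4^4 = 1280  −1 ⇒ G_2=1279
G_2=1279  [base 4] 4^(4 + 1) + 3·4^3 + 3·4^2 + 3·4 + 3  →[4↦5]→  5^(5 + 1) + 3·5^3 + 3·5^2 + 3·5 + 3 = 16093  −1 ⇒ G_3=16092
G_3=16092  [base 5] 5^(5 + 1) + 3·5^3 + 3·5^2 + 3·5 + 2  →[5↦6]→  6^(6 + 1) + 3·6^3 + 3·6^2 + 3·6 + 2 = 280712  −1 ⇒ G_4=280711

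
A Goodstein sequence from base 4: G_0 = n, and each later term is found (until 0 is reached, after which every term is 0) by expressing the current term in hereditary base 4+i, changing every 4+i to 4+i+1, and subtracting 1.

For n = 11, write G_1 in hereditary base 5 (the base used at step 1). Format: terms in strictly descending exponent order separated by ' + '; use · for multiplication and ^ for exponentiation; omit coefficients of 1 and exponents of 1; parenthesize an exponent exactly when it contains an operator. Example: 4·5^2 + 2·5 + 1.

i=0: 11 = 2·4 + 3 (b=4); 4→5: 2·5 + 3 = 13; 13−1 = 12
i=1: 12 = 2·5 + 2 (b=5); 5→6: 2·6 + 2 = 14; 14−1 = 13

2·5 + 2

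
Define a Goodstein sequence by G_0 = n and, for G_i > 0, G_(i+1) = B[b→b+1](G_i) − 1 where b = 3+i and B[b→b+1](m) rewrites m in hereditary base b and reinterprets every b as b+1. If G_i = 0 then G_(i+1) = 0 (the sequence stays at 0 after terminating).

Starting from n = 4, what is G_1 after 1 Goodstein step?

G_0=4  [base 3] 3 + 1  →[3↦4]→  4 + 1 = 5  −1 ⇒ G_1=4
G_1=4  [base 4] 4  →[4↦5]→  5 = 5  −1 ⇒ G_2=4

4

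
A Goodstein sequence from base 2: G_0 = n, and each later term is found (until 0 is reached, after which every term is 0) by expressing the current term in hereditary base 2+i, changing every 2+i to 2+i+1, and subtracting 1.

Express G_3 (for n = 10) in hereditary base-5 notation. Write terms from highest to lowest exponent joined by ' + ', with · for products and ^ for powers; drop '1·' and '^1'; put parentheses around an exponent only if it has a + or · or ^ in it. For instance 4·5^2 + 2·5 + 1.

5^(5 + 1)

step 0: 10 = 2^(2 + 1) + 2; sub 3 for 2: 3^(3 + 1) + 3; = 84; G_1 = 84−1 = 83
step 1: 83 = 3^(3 + 1) + 2; sub 4 for 3: 4^(4 + 1) + 2; = 1026; G_2 = 1026−1 = 1025
step 2: 1025 = 4^(4 + 1) + 1; sub 5 for 4: 5^(5 + 1) + 1; = 15626; G_3 = 15626−1 = 15625
step 3: 15625 = 5^(5 + 1); sub 6 for 5: 6^(6 + 1); = 279936; G_4 = 279936−1 = 279935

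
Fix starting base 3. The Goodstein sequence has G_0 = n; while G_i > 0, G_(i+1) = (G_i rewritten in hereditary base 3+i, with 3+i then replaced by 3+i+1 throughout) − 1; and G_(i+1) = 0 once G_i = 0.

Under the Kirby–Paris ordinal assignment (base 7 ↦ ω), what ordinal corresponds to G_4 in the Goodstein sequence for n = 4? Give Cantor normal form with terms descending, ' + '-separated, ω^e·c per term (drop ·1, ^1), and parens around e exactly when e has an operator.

step 0: 4 = 3 + 1; sub 4 for 3: 4 + 1; = 5; G_1 = 5−1 = 4
step 1: 4 = 4; sub 5 for 4: 5; = 5; G_2 = 5−1 = 4
step 2: 4 = 4; sub 6 for 5: 4; = 4; G_3 = 4−1 = 3
step 3: 3 = 3; sub 7 for 6: 3; = 3; G_4 = 3−1 = 2
step 4: 2 = 2; sub 8 for 7: 2; = 2; G_5 = 2−1 = 1

2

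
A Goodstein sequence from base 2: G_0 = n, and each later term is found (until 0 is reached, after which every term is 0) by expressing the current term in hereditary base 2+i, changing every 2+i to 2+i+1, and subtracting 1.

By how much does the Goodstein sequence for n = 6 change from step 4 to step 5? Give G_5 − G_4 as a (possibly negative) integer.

6 —HB2→ 2^2 + 2 —bump→ 3^3 + 3 = 30 —(−1)→ 29
29 —HB3→ 3^3 + 2 —bump→ 4^4 + 2 = 258 —(−1)→ 257
257 —HB4→ 4^4 + 1 —bump→ 5^5 + 1 = 3126 —(−1)→ 3125
3125 —HB5→ 5^5 —bump→ 6^6 = 46656 —(−1)→ 46655
46655 —HB6→ 5·6^5 + 5·6^4 + 5·6^3 + 5·6^2 + 5·6 + 5 —bump→ 5·7^5 + 5·7^4 + 5·7^3 + 5·7^2 + 5·7 + 5 = 98040 —(−1)→ 98039

51384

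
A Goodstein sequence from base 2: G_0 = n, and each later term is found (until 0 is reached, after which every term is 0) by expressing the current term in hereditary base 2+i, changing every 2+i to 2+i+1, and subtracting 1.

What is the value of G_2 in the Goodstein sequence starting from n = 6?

257

base 2: 6 = 2^2 + 2; at 3: 3^3 + 3 = 30; next = 29
base 3: 29 = 3^3 + 2; at 4: 4^4 + 2 = 258; next = 257
base 4: 257 = 4^4 + 1; at 5: 5^5 + 1 = 3126; next = 3125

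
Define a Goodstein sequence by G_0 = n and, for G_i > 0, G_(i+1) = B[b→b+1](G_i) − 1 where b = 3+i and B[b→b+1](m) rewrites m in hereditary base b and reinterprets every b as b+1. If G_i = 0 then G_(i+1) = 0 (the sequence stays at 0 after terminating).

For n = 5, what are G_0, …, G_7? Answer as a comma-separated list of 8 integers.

G_0 = 5. HB_3(5) = 3 + 2. Bump = 6. G_1 = 5.
G_1 = 5. HB_4(5) = 4 + 1. Bump = 6. G_2 = 5.
G_2 = 5. HB_5(5) = 5. Bump = 6. G_3 = 5.
G_3 = 5. HB_6(5) = 5. Bump = 5. G_4 = 4.
G_4 = 4. HB_7(4) = 4. Bump = 4. G_5 = 3.
G_5 = 3. HB_8(3) = 3. Bump = 3. G_6 = 2.
G_6 = 2. HB_9(2) = 2. Bump = 2. G_7 = 1.

5, 5, 5, 5, 4, 3, 2, 1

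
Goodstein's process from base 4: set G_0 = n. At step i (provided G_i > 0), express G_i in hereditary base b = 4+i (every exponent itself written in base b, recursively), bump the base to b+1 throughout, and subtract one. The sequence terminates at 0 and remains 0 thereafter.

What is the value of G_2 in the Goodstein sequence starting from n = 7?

7

[0] 7 ≡ 4 + 3 (base 4). Lift 5: 8. −1: 7.
[1] 7 ≡ 5 + 2 (base 5). Lift 6: 8. −1: 7.
[2] 7 ≡ 6 + 1 (base 6). Lift 7: 8. −1: 7.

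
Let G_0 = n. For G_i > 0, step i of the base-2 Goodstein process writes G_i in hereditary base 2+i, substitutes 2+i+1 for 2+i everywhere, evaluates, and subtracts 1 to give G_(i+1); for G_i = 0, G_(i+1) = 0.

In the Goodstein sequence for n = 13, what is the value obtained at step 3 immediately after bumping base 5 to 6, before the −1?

G_0=13  [base 2] 2^(2 + 1) + 2^2 + 1  →[2↦3]→  3^(3 + 1) + 3^3 + 1 = 109  −1 ⇒ G_1=108
G_1=108  [base 3] 3^(3 + 1) + 3^3  →[3↦4]→  4^(4 + 1) + 4^4 = 1280  −1 ⇒ G_2=1279
G_2=1279  [base 4] 4^(4 + 1) + 3·4^3 + 3·4^2 + 3·4 + 3  →[4↦5]→  5^(5 + 1) + 3·5^3 + 3·5^2 + 3·5 + 3 = 16093  −1 ⇒ G_3=16092
G_3=16092  [base 5] 5^(5 + 1) + 3·5^3 + 3·5^2 + 3·5 + 2  →[5↦6]→  6^(6 + 1) + 3·6^3 + 3·6^2 + 3·6 + 2 = 280712  −1 ⇒ G_4=280711

280712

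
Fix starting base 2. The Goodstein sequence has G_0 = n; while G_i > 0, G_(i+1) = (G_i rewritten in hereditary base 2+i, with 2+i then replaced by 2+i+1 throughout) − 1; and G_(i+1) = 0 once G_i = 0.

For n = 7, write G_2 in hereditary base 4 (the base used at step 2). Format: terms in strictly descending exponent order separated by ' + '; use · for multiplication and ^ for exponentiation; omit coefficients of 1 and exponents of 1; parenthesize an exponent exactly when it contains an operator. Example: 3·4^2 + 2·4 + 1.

4^4 + 3

step 0: 7 = 2^2 + 2 + 1; sub 3 for 2: 3^3 + 3 + 1; = 31; G_1 = 31−1 = 30
step 1: 30 = 3^3 + 3; sub 4 for 3: 4^4 + 4; = 260; G_2 = 260−1 = 259
step 2: 259 = 4^4 + 3; sub 5 for 4: 5^5 + 3; = 3128; G_3 = 3128−1 = 3127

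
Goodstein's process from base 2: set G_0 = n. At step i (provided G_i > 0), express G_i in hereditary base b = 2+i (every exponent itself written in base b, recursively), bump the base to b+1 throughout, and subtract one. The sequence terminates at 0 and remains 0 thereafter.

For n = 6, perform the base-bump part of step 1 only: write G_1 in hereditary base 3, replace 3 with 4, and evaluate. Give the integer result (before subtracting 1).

[0] 6 ≡ 2^2 + 2 (base 2). Lift 3: 30. −1: 29.
[1] 29 ≡ 3^3 + 2 (base 3). Lift 4: 258. −1: 257.

258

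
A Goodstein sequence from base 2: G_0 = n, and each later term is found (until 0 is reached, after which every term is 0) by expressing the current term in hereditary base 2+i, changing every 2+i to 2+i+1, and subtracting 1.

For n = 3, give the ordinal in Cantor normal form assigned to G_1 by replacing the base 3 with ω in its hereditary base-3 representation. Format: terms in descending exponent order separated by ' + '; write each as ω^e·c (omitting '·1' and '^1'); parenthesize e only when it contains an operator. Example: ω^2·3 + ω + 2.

ω

G_0=3  [base 2] 2 + 1  →[2↦3]→  3 + 1 = 4  −1 ⇒ G_1=3
G_1=3  [base 3] 3  →[3↦4]→  4 = 4  −1 ⇒ G_2=3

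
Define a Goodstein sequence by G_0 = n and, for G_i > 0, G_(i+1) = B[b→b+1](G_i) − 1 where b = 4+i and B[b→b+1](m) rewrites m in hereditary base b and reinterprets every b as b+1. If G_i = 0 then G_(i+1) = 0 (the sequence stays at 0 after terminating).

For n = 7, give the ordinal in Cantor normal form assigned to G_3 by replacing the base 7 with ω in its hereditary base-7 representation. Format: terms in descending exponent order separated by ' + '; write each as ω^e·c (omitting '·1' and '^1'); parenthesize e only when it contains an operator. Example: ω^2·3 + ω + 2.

(0) 7|_4 = 4 + 3 ↦ 5 + 3|_5 = 8 ⇒ 7
(1) 7|_5 = 5 + 2 ↦ 6 + 2|_6 = 8 ⇒ 7
(2) 7|_6 = 6 + 1 ↦ 7 + 1|_7 = 8 ⇒ 7
(3) 7|_7 = 7 ↦ 8|_8 = 8 ⇒ 7

ω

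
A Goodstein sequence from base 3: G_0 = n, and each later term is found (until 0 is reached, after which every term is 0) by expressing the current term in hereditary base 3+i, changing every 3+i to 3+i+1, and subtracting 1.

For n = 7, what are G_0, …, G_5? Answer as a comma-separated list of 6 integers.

7, 8, 9, 9, 9, 9

step 0: 7 = 2·3 + 1; sub 4 for 3: 2·4 + 1; = 9; G_1 = 9−1 = 8
step 1: 8 = 2·4; sub 5 for 4: 2·5; = 10; G_2 = 10−1 = 9
step 2: 9 = 5 + 4; sub 6 for 5: 6 + 4; = 10; G_3 = 10−1 = 9
step 3: 9 = 6 + 3; sub 7 for 6: 7 + 3; = 10; G_4 = 10−1 = 9
step 4: 9 = 7 + 2; sub 8 for 7: 8 + 2; = 10; G_5 = 10−1 = 9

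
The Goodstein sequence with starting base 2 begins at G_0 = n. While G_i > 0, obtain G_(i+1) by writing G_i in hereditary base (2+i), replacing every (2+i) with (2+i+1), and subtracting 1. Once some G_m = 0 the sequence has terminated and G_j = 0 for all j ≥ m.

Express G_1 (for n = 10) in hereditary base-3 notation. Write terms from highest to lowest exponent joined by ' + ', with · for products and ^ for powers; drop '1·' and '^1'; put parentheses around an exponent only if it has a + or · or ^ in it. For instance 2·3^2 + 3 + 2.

3^(3 + 1) + 2

10 —HB2→ 2^(2 + 1) + 2 —bump→ 3^(3 + 1) + 3 = 84 —(−1)→ 83
83 —HB3→ 3^(3 + 1) + 2 —bump→ 4^(4 + 1) + 2 = 1026 —(−1)→ 1025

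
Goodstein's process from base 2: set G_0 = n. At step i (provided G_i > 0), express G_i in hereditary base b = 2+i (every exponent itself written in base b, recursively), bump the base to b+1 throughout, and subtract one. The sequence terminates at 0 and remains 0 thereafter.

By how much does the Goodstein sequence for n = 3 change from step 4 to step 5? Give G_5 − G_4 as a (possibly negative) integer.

-1

step 0: 3 = 2 + 1; sub 3 for 2: 3 + 1; = 4; G_1 = 4−1 = 3
step 1: 3 = 3; sub 4 for 3: 4; = 4; G_2 = 4−1 = 3
step 2: 3 = 3; sub 5 for 4: 3; = 3; G_3 = 3−1 = 2
step 3: 2 = 2; sub 6 for 5: 2; = 2; G_4 = 2−1 = 1
step 4: 1 = 1; sub 7 for 6: 1; = 1; G_5 = 1−1 = 0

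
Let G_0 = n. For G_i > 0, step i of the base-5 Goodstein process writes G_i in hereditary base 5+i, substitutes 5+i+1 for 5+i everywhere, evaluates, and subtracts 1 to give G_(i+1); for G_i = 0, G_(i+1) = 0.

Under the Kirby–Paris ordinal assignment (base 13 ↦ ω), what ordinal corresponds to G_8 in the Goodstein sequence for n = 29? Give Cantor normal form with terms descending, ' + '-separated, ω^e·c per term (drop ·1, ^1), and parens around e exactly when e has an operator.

G_0 = 29. HB_5(29) = 5^2 + 4. Bump = 40. G_1 = 39.
G_1 = 39. HB_6(39) = 6^2 + 3. Bump = 52. G_2 = 51.
G_2 = 51. HB_7(51) = 7^2 + 2. Bump = 66. G_3 = 65.
G_3 = 65. HB_8(65) = 8^2 + 1. Bump = 82. G_4 = 81.
G_4 = 81. HB_9(81) = 9^2. Bump = 100. G_5 = 99.
G_5 = 99. HB_10(99) = 9·10 + 9. Bump = 108. G_6 = 107.
G_6 = 107. HB_11(107) = 9·11 + 8. Bump = 116. G_7 = 115.
G_7 = 115. HB_12(115) = 9·12 + 7. Bump = 124. G_8 = 123.
G_8 = 123. HB_13(123) = 9·13 + 6. Bump = 132. G_9 = 131.

ω·9 + 6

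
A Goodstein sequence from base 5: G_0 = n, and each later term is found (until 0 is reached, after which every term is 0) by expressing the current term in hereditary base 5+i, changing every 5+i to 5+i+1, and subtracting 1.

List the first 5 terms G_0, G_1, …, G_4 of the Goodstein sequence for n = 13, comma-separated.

G_0 = 13. HB_5(13) = 2·5 + 3. Bump = 15. G_1 = 14.
G_1 = 14. HB_6(14) = 2·6 + 2. Bump = 16. G_2 = 15.
G_2 = 15. HB_7(15) = 2·7 + 1. Bump = 17. G_3 = 16.
G_3 = 16. HB_8(16) = 2·8. Bump = 18. G_4 = 17.

13, 14, 15, 16, 17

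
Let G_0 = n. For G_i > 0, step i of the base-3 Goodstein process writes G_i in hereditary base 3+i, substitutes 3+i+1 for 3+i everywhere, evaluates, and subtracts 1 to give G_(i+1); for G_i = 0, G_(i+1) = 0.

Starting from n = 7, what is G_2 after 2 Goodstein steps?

[0] 7 ≡ 2·3 + 1 (base 3). Lift 4: 9. −1: 8.
[1] 8 ≡ 2·4 (base 4). Lift 5: 10. −1: 9.
[2] 9 ≡ 5 + 4 (base 5). Lift 6: 10. −1: 9.

9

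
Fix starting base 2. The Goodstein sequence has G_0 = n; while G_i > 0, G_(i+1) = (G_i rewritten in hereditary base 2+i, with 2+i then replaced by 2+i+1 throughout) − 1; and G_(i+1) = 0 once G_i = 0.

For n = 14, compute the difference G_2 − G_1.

1171

step 0: 14 = 2^(2 + 1) + 2^2 + 2; sub 3 for 2: 3^(3 + 1) + 3^3 + 3; = 111; G_1 = 111−1 = 110
step 1: 110 = 3^(3 + 1) + 3^3 + 2; sub 4 for 3: 4^(4 + 1) + 4^4 + 2; = 1282; G_2 = 1282−1 = 1281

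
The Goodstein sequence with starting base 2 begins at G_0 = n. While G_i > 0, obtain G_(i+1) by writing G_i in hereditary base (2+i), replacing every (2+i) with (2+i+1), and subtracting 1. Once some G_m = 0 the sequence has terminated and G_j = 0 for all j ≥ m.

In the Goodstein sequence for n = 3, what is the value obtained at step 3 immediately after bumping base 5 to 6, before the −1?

3 —HB2→ 2 + 1 —bump→ 3 + 1 = 4 —(−1)→ 3
3 —HB3→ 3 —bump→ 4 = 4 —(−1)→ 3
3 —HB4→ 3 —bump→ 3 = 3 —(−1)→ 2
2 —HB5→ 2 —bump→ 2 = 2 —(−1)→ 1

2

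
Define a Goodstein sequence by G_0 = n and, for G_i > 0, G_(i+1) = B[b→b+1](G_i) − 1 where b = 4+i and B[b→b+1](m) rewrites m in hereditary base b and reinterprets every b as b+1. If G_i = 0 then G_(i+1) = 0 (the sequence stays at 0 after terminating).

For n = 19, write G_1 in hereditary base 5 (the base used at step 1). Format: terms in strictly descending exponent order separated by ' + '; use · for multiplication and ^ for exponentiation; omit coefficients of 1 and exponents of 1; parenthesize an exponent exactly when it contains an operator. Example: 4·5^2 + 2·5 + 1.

5^2 + 2

[0] 19 ≡ 4^2 + 3 (base 4). Lift 5: 28. −1: 27.
[1] 27 ≡ 5^2 + 2 (base 5). Lift 6: 38. −1: 37.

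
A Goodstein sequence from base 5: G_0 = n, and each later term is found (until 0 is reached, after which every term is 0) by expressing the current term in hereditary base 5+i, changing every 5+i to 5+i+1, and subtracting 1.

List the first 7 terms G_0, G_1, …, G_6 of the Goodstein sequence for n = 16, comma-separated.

16, 18, 20, 21, 22, 23, 24

base 5: 16 = 3·5 + 1; at 6: 3·6 + 1 = 19; next = 18
base 6: 18 = 3·6; at 7: 3·7 = 21; next = 20
base 7: 20 = 2·7 + 6; at 8: 2·8 + 6 = 22; next = 21
base 8: 21 = 2·8 + 5; at 9: 2·9 + 5 = 23; next = 22
base 9: 22 = 2·9 + 4; at 10: 2·10 + 4 = 24; next = 23
base 10: 23 = 2·10 + 3; at 11: 2·11 + 3 = 25; next = 24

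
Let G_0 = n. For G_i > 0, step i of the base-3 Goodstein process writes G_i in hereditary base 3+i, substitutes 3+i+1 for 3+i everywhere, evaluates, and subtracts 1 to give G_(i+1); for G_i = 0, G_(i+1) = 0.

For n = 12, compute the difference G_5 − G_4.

[0] 12 ≡ 3^2 + 3 (base 3). Lift 4: 20. −1: 19.
[1] 19 ≡ 4^2 + 3 (base 4). Lift 5: 28. −1: 27.
[2] 27 ≡ 5^2 + 2 (base 5). Lift 6: 38. −1: 37.
[3] 37 ≡ 6^2 + 1 (base 6). Lift 7: 50. −1: 49.
[4] 49 ≡ 7^2 (base 7). Lift 8: 64. −1: 63.

14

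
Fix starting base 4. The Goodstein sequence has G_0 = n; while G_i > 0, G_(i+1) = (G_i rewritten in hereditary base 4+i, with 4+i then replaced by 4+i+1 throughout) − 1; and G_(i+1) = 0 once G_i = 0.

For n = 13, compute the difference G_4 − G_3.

step 0: 13 = 3·4 + 1; sub 5 for 4: 3·5 + 1; = 16; G_1 = 16−1 = 15
step 1: 15 = 3·5; sub 6 for 5: 3·6; = 18; G_2 = 18−1 = 17
step 2: 17 = 2·6 + 5; sub 7 for 6: 2·7 + 5; = 19; G_3 = 19−1 = 18
step 3: 18 = 2·7 + 4; sub 8 for 7: 2·8 + 4; = 20; G_4 = 20−1 = 19

1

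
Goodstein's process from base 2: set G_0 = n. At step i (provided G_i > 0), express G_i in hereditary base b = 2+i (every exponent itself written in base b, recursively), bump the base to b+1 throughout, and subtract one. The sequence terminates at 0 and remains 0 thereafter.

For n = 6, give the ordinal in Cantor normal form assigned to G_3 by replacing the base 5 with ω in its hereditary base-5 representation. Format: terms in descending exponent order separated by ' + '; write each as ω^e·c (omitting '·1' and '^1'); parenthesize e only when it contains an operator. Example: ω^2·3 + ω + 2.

base 2: 6 = 2^2 + 2; at 3: 3^3 + 3 = 30; next = 29
base 3: 29 = 3^3 + 2; at 4: 4^4 + 2 = 258; next = 257
base 4: 257 = 4^4 + 1; at 5: 5^5 + 1 = 3126; next = 3125
base 5: 3125 = 5^5; at 6: 6^6 = 46656; next = 46655

ω^ω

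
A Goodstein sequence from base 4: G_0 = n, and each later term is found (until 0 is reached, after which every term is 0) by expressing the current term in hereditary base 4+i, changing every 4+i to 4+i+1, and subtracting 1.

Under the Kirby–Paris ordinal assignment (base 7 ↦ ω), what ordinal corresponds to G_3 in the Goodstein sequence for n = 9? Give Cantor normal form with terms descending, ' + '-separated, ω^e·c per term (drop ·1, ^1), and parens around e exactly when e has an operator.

9 —HB4→ 2·4 + 1 —bump→ 2·5 + 1 = 11 —(−1)→ 10
10 —HB5→ 2·5 —bump→ 2·6 = 12 —(−1)→ 11
11 —HB6→ 6 + 5 —bump→ 7 + 5 = 12 —(−1)→ 11

ω + 4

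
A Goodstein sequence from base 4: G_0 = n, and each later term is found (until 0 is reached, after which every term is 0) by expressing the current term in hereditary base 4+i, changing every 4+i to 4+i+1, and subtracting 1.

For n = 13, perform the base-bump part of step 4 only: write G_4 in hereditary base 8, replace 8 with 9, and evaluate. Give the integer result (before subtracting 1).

i=0: 13 = 3·4 + 1 (b=4); 4→5: 3·5 + 1 = 16; 16−1 = 15
i=1: 15 = 3·5 (b=5); 5→6: 3·6 = 18; 18−1 = 17
i=2: 17 = 2·6 + 5 (b=6); 6→7: 2·7 + 5 = 19; 19−1 = 18
i=3: 18 = 2·7 + 4 (b=7); 7→8: 2·8 + 4 = 20; 20−1 = 19

21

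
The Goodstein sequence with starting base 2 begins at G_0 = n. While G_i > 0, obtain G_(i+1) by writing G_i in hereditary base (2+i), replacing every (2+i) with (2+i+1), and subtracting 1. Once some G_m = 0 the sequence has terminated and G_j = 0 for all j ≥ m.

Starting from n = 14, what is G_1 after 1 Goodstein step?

110

[0] 14 ≡ 2^(2 + 1) + 2^2 + 2 (base 2). Lift 3: 111. −1: 110.
[1] 110 ≡ 3^(3 + 1) + 3^3 + 2 (base 3). Lift 4: 1282. −1: 1281.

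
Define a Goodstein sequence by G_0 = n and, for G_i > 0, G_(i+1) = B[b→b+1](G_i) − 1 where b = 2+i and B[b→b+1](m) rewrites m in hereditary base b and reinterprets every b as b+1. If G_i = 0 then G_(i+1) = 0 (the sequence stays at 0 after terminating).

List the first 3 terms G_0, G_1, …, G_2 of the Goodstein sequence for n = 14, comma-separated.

14, 110, 1281

G_0 = 14. HB_2(14) = 2^(2 + 1) + 2^2 + 2. Bump = 111. G_1 = 110.
G_1 = 110. HB_3(110) = 3^(3 + 1) + 3^3 + 2. Bump = 1282. G_2 = 1281.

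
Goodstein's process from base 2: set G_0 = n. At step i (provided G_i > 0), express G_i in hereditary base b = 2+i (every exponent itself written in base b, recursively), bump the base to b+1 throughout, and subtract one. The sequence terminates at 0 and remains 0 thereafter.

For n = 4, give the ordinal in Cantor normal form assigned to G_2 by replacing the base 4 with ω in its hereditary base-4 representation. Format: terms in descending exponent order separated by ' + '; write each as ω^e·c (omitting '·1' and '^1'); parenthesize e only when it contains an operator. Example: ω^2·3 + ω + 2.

(0) 4|_2 = 2^2 ↦ 3^3|_3 = 27 ⇒ 26
(1) 26|_3 = 2·3^2 + 2·3 + 2 ↦ 2·4^2 + 2·4 + 2|_4 = 42 ⇒ 41
(2) 41|_4 = 2·4^2 + 2·4 + 1 ↦ 2·5^2 + 2·5 + 1|_5 = 61 ⇒ 60

ω^2·2 + ω·2 + 1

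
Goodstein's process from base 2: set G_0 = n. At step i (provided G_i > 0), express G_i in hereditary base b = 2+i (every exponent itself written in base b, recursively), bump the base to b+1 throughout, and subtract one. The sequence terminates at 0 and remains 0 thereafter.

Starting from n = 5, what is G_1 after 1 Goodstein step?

27

G_0=5  [base 2] 2^2 + 1  →[2↦3]→  3^3 + 1 = 28  −1 ⇒ G_1=27
G_1=27  [base 3] 3^3  →[3↦4]→  4^4 = 256  −1 ⇒ G_2=255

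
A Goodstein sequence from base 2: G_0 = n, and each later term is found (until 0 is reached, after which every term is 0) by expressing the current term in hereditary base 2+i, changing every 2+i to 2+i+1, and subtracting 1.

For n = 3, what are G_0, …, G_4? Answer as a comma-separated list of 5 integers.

(0) 3|_2 = 2 + 1 ↦ 3 + 1|_3 = 4 ⇒ 3
(1) 3|_3 = 3 ↦ 4|_4 = 4 ⇒ 3
(2) 3|_4 = 3 ↦ 3|_5 = 3 ⇒ 2
(3) 2|_5 = 2 ↦ 2|_6 = 2 ⇒ 1

3, 3, 3, 2, 1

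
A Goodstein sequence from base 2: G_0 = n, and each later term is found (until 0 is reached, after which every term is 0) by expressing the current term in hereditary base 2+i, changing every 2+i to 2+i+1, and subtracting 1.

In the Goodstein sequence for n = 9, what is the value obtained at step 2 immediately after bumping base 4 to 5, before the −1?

9843

G_0=9  [base 2] 2^(2 + 1) + 1  →[2↦3]→  3^(3 + 1) + 1 = 82  −1 ⇒ G_1=81
G_1=81  [base 3] 3^(3 + 1)  →[3↦4]→  4^(4 + 1) = 1024  −1 ⇒ G_2=1023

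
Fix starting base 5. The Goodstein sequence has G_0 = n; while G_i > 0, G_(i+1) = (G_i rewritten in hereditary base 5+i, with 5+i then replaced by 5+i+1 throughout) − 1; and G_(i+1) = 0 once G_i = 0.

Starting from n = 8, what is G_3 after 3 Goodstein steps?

(0) 8|_5 = 5 + 3 ↦ 6 + 3|_6 = 9 ⇒ 8
(1) 8|_6 = 6 + 2 ↦ 7 + 2|_7 = 9 ⇒ 8
(2) 8|_7 = 7 + 1 ↦ 8 + 1|_8 = 9 ⇒ 8

8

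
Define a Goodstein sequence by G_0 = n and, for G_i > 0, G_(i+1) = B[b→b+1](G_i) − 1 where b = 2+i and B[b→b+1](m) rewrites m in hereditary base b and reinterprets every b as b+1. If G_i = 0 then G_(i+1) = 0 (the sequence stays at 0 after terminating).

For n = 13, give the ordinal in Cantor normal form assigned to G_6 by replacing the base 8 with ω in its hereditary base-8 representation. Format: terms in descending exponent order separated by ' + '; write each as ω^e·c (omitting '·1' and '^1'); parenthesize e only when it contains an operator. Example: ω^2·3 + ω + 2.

step 0: 13 = 2^(2 + 1) + 2^2 + 1; sub 3 for 2: 3^(3 + 1) + 3^3 + 1; = 109; G_1 = 109−1 = 108
step 1: 108 = 3^(3 + 1) + 3^3; sub 4 for 3: 4^(4 + 1) + 4^4; = 1280; G_2 = 1280−1 = 1279
step 2: 1279 = 4^(4 + 1) + 3·4^3 + 3·4^2 + 3·4 + 3; sub 5 for 4: 5^(5 + 1) + 3·5^3 + 3·5^2 + 3·5 + 3; = 16093; G_3 = 16093−1 = 16092
step 3: 16092 = 5^(5 + 1) + 3·5^3 + 3·5^2 + 3·5 + 2; sub 6 for 5: 6^(6 + 1) + 3·6^3 + 3·6^2 + 3·6 + 2; = 280712; G_4 = 280712−1 = 280711
step 4: 280711 = 6^(6 + 1) + 3·6^3 + 3·6^2 + 3·6 + 1; sub 7 for 6: 7^(7 + 1) + 3·7^3 + 3·7^2 + 3·7 + 1; = 5765999; G_5 = 5765999−1 = 5765998
step 5: 5765998 = 7^(7 + 1) + 3·7^3 + 3·7^2 + 3·7; sub 8 for 7: 8^(8 + 1) + 3·8^3 + 3·8^2 + 3·8; = 134219480; G_6 = 134219480−1 = 134219479

ω^(ω + 1) + ω^3·3 + ω^2·3 + ω·2 + 7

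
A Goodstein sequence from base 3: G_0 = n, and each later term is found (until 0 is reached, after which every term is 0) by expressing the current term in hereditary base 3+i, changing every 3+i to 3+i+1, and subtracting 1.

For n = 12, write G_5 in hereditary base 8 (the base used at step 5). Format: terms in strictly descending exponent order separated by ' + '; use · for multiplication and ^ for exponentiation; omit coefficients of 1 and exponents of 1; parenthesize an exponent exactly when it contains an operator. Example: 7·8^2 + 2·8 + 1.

base 3: 12 = 3^2 + 3; at 4: 4^2 + 4 = 20; next = 19
base 4: 19 = 4^2 + 3; at 5: 5^2 + 3 = 28; next = 27
base 5: 27 = 5^2 + 2; at 6: 6^2 + 2 = 38; next = 37
base 6: 37 = 6^2 + 1; at 7: 7^2 + 1 = 50; next = 49
base 7: 49 = 7^2; at 8: 8^2 = 64; next = 63
base 8: 63 = 7·8 + 7; at 9: 7·9 + 7 = 70; next = 69

7·8 + 7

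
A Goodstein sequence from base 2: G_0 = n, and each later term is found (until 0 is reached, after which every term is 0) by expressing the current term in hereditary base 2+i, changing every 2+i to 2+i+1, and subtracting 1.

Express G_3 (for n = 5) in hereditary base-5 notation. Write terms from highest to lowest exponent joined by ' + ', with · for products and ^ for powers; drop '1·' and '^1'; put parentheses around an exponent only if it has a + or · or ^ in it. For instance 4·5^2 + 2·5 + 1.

(0) 5|_2 = 2^2 + 1 ↦ 3^3 + 1|_3 = 28 ⇒ 27
(1) 27|_3 = 3^3 ↦ 4^4|_4 = 256 ⇒ 255
(2) 255|_4 = 3·4^3 + 3·4^2 + 3·4 + 3 ↦ 3·5^3 + 3·5^2 + 3·5 + 3|_5 = 468 ⇒ 467
(3) 467|_5 = 3·5^3 + 3·5^2 + 3·5 + 2 ↦ 3·6^3 + 3·6^2 + 3·6 + 2|_6 = 776 ⇒ 775

3·5^3 + 3·5^2 + 3·5 + 2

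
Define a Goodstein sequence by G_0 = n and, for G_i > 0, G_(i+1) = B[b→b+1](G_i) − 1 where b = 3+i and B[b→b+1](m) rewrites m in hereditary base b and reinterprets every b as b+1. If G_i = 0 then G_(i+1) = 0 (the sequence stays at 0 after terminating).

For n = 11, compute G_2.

base 3: 11 = 3^2 + 2; at 4: 4^2 + 2 = 18; next = 17
base 4: 17 = 4^2 + 1; at 5: 5^2 + 1 = 26; next = 25
base 5: 25 = 5^2; at 6: 6^2 = 36; next = 35

25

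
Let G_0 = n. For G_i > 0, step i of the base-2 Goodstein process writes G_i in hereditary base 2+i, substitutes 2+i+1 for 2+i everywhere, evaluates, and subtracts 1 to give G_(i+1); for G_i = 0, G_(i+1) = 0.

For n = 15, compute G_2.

base 2: 15 = 2^(2 + 1) + 2^2 + 2 + 1; at 3: 3^(3 + 1) + 3^3 + 3 + 1 = 112; next = 111
base 3: 111 = 3^(3 + 1) + 3^3 + 3; at 4: 4^(4 + 1) + 4^4 + 4 = 1284; next = 1283
base 4: 1283 = 4^(4 + 1) + 4^4 + 3; at 5: 5^(5 + 1) + 5^5 + 3 = 18753; next = 18752

1283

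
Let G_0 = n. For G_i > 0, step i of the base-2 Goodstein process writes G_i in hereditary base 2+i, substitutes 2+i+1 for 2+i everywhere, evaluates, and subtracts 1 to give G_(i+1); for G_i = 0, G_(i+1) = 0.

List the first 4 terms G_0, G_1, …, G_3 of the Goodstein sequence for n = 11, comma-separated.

11, 84, 1027, 15627

[0] 11 ≡ 2^(2 + 1) + 2 + 1 (base 2). Lift 3: 85. −1: 84.
[1] 84 ≡ 3^(3 + 1) + 3 (base 3). Lift 4: 1028. −1: 1027.
[2] 1027 ≡ 4^(4 + 1) + 3 (base 4). Lift 5: 15628. −1: 15627.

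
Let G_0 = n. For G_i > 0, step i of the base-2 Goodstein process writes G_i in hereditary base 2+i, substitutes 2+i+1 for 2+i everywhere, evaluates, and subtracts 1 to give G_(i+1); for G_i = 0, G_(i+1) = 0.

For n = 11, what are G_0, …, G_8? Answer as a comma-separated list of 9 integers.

11, 84, 1027, 15627, 279937, 5764801, 134217727, 2749609302, 70077777775

[0] 11 ≡ 2^(2 + 1) + 2 + 1 (base 2). Lift 3: 85. −1: 84.
[1] 84 ≡ 3^(3 + 1) + 3 (base 3). Lift 4: 1028. −1: 1027.
[2] 1027 ≡ 4^(4 + 1) + 3 (base 4). Lift 5: 15628. −1: 15627.
[3] 15627 ≡ 5^(5 + 1) + 2 (base 5). Lift 6: 279938. −1: 279937.
[4] 279937 ≡ 6^(6 + 1) + 1 (base 6). Lift 7: 5764802. −1: 5764801.
[5] 5764801 ≡ 7^(7 + 1) (base 7). Lift 8: 134217728. −1: 134217727.
[6] 134217727 ≡ 7·8^8 + 7·8^7 + 7·8^6 + 7·8^5 + 7·8^4 + 7·8^3 + 7·8^2 + 7·8 + 7 (base 8). Lift 9: 2749609303. −1: 2749609302.
[7] 2749609302 ≡ 7·9^9 + 7·9^7 + 7·9^6 + 7·9^5 + 7·9^4 + 7·9^3 + 7·9^2 + 7·9 + 6 (base 9). Lift 10: 70077777776. −1: 70077777775.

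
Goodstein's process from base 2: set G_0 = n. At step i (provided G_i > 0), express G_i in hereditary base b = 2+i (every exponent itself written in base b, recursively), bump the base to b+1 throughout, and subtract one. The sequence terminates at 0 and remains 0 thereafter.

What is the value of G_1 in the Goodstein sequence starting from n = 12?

107

[0] 12 ≡ 2^(2 + 1) + 2^2 (base 2). Lift 3: 108. −1: 107.
[1] 107 ≡ 3^(3 + 1) + 2·3^2 + 2·3 + 2 (base 3). Lift 4: 1066. −1: 1065.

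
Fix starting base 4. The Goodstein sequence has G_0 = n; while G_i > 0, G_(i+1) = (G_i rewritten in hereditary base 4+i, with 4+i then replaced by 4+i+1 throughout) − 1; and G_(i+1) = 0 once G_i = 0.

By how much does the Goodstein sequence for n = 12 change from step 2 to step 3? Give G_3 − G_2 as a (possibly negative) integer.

i=0: 12 = 3·4 (b=4); 4→5: 3·5 = 15; 15−1 = 14
i=1: 14 = 2·5 + 4 (b=5); 5→6: 2·6 + 4 = 16; 16−1 = 15
i=2: 15 = 2·6 + 3 (b=6); 6→7: 2·7 + 3 = 17; 17−1 = 16

1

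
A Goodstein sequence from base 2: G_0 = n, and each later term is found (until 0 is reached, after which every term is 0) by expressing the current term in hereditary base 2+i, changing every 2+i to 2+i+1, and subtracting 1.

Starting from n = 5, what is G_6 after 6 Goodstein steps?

G_0 = 5. HB_2(5) = 2^2 + 1. Bump = 28. G_1 = 27.
G_1 = 27. HB_3(27) = 3^3. Bump = 256. G_2 = 255.
G_2 = 255. HB_4(255) = 3·4^3 + 3·4^2 + 3·4 + 3. Bump = 468. G_3 = 467.
G_3 = 467. HB_5(467) = 3·5^3 + 3·5^2 + 3·5 + 2. Bump = 776. G_4 = 775.
G_4 = 775. HB_6(775) = 3·6^3 + 3·6^2 + 3·6 + 1. Bump = 1198. G_5 = 1197.
G_5 = 1197. HB_7(1197) = 3·7^3 + 3·7^2 + 3·7. Bump = 1752. G_6 = 1751.

1751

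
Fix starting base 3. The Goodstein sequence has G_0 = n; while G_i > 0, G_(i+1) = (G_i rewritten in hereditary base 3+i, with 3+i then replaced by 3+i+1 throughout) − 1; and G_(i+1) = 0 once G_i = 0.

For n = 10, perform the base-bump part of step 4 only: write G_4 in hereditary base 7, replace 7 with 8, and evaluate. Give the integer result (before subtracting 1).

10 —HB3→ 3^2 + 1 —bump→ 4^2 + 1 = 17 —(−1)→ 16
16 —HB4→ 4^2 —bump→ 5^2 = 25 —(−1)→ 24
24 —HB5→ 4·5 + 4 —bump→ 4·6 + 4 = 28 —(−1)→ 27
27 —HB6→ 4·6 + 3 —bump→ 4·7 + 3 = 31 —(−1)→ 30

34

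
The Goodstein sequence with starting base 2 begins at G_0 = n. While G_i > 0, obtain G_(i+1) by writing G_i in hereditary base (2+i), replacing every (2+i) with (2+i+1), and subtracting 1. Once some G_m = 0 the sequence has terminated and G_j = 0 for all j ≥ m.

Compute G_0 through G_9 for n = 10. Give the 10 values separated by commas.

10, 83, 1025, 15625, 279935, 4215754, 84073323, 1937434592, 50000555551, 1426559238830

base 2: 10 = 2^(2 + 1) + 2; at 3: 3^(3 + 1) + 3 = 84; next = 83
base 3: 83 = 3^(3 + 1) + 2; at 4: 4^(4 + 1) + 2 = 1026; next = 1025
base 4: 1025 = 4^(4 + 1) + 1; at 5: 5^(5 + 1) + 1 = 15626; next = 15625
base 5: 15625 = 5^(5 + 1); at 6: 6^(6 + 1) = 279936; next = 279935
base 6: 279935 = 5·6^6 + 5·6^5 + 5·6^4 + 5·6^3 + 5·6^2 + 5·6 + 5; at 7: 5·7^7 + 5·7^5 + 5·7^4 + 5·7^3 + 5·7^2 + 5·7 + 5 = 4215755; next = 4215754
base 7: 4215754 = 5·7^7 + 5·7^5 + 5·7^4 + 5·7^3 + 5·7^2 + 5·7 + 4; at 8: 5·8^8 + 5·8^5 + 5·8^4 + 5·8^3 + 5·8^2 + 5·8 + 4 = 84073324; next = 84073323
base 8: 84073323 = 5·8^8 + 5·8^5 + 5·8^4 + 5·8^3 + 5·8^2 + 5·8 + 3; at 9: 5·9^9 + 5·9^5 + 5·9^4 + 5·9^3 + 5·9^2 + 5·9 + 3 = 1937434593; next = 1937434592
base 9: 1937434592 = 5·9^9 + 5·9^5 + 5·9^4 + 5·9^3 + 5·9^2 + 5·9 + 2; at 10: 5·10^10 + 5·10^5 + 5·10^4 + 5·10^3 + 5·10^2 + 5·10 + 2 = 50000555552; next = 50000555551
base 10: 50000555551 = 5·10^10 + 5·10^5 + 5·10^4 + 5·10^3 + 5·10^2 + 5·10 + 1; at 11: 5·11^11 + 5·11^5 + 5·11^4 + 5·11^3 + 5·11^2 + 5·11 + 1 = 1426559238831; next = 1426559238830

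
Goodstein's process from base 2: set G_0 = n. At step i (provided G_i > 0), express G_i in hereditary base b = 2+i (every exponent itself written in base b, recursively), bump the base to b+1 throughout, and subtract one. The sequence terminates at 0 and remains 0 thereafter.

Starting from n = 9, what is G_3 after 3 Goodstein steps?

step 0: 9 = 2^(2 + 1) + 1; sub 3 for 2: 3^(3 + 1) + 1; = 82; G_1 = 82−1 = 81
step 1: 81 = 3^(3 + 1); sub 4 for 3: 4^(4 + 1); = 1024; G_2 = 1024−1 = 1023
step 2: 1023 = 3·4^4 + 3·4^3 + 3·4^2 + 3·4 + 3; sub 5 for 4: 3·5^5 + 3·5^3 + 3·5^2 + 3·5 + 3; = 9843; G_3 = 9843−1 = 9842

9842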